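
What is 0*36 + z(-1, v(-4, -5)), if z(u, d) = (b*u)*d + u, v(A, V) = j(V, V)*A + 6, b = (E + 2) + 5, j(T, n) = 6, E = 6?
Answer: 233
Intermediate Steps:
b = 13 (b = (6 + 2) + 5 = 8 + 5 = 13)
v(A, V) = 6 + 6*A (v(A, V) = 6*A + 6 = 6 + 6*A)
z(u, d) = u + 13*d*u (z(u, d) = (13*u)*d + u = 13*d*u + u = u + 13*d*u)
0*36 + z(-1, v(-4, -5)) = 0*36 - (1 + 13*(6 + 6*(-4))) = 0 - (1 + 13*(6 - 24)) = 0 - (1 + 13*(-18)) = 0 - (1 - 234) = 0 - 1*(-233) = 0 + 233 = 233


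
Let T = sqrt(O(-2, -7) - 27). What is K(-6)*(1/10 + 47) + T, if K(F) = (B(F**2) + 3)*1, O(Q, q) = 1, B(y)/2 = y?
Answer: 7065/2 + I*sqrt(26) ≈ 3532.5 + 5.099*I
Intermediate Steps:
B(y) = 2*y
K(F) = 3 + 2*F**2 (K(F) = (2*F**2 + 3)*1 = (3 + 2*F**2)*1 = 3 + 2*F**2)
T = I*sqrt(26) (T = sqrt(1 - 27) = sqrt(-26) = I*sqrt(26) ≈ 5.099*I)
K(-6)*(1/10 + 47) + T = (3 + 2*(-6)**2)*(1/10 + 47) + I*sqrt(26) = (3 + 2*36)*(1/10 + 47) + I*sqrt(26) = (3 + 72)*(471/10) + I*sqrt(26) = 75*(471/10) + I*sqrt(26) = 7065/2 + I*sqrt(26)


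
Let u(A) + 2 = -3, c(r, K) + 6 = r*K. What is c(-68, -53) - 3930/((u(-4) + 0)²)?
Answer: 17204/5 ≈ 3440.8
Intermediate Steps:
c(r, K) = -6 + K*r (c(r, K) = -6 + r*K = -6 + K*r)
u(A) = -5 (u(A) = -2 - 3 = -5)
c(-68, -53) - 3930/((u(-4) + 0)²) = (-6 - 53*(-68)) - 3930/((-5 + 0)²) = (-6 + 3604) - 3930/((-5)²) = 3598 - 3930/25 = 3598 - 1*786/5 = 3598 - 786/5 = 17204/5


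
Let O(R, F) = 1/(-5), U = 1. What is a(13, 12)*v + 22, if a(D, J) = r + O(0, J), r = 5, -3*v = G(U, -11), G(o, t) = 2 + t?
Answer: 182/5 ≈ 36.400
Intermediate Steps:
O(R, F) = -⅕
v = 3 (v = -(2 - 11)/3 = -⅓*(-9) = 3)
a(D, J) = 24/5 (a(D, J) = 5 - ⅕ = 24/5)
a(13, 12)*v + 22 = (24/5)*3 + 22 = 72/5 + 22 = 182/5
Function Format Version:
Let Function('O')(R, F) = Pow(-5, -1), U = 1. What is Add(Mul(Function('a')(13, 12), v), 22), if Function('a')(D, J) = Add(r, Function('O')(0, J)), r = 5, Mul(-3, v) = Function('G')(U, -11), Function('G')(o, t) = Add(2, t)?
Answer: Rational(182, 5) ≈ 36.400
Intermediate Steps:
Function('O')(R, F) = Rational(-1, 5)
v = 3 (v = Mul(Rational(-1, 3), Add(2, -11)) = Mul(Rational(-1, 3), -9) = 3)
Function('a')(D, J) = Rational(24, 5) (Function('a')(D, J) = Add(5, Rational(-1, 5)) = Rational(24, 5))
Add(Mul(Function('a')(13, 12), v), 22) = Add(Mul(Rational(24, 5), 3), 22) = Add(Rational(72, 5), 22) = Rational(182, 5)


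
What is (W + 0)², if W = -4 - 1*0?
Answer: 16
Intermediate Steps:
W = -4 (W = -4 + 0 = -4)
(W + 0)² = (-4 + 0)² = (-4)² = 16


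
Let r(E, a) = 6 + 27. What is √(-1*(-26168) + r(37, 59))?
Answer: √26201 ≈ 161.87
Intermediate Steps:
r(E, a) = 33
√(-1*(-26168) + r(37, 59)) = √(-1*(-26168) + 33) = √(26168 + 33) = √26201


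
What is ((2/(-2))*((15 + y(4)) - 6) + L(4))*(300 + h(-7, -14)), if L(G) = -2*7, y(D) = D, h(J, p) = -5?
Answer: -7965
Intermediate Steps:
L(G) = -14
((2/(-2))*((15 + y(4)) - 6) + L(4))*(300 + h(-7, -14)) = ((2/(-2))*((15 + 4) - 6) - 14)*(300 - 5) = ((2*(-1/2))*(19 - 6) - 14)*295 = (-1*13 - 14)*295 = (-13 - 14)*295 = -27*295 = -7965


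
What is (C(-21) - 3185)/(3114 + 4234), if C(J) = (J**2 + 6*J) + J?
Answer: -2891/7348 ≈ -0.39344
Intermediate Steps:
C(J) = J**2 + 7*J
(C(-21) - 3185)/(3114 + 4234) = (-21*(7 - 21) - 3185)/(3114 + 4234) = (-21*(-14) - 3185)/7348 = (294 - 3185)*(1/7348) = -2891*1/7348 = -2891/7348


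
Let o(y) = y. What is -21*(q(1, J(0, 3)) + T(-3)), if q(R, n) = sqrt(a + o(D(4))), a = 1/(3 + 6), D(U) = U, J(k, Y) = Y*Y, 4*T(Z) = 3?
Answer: -63/4 - 7*sqrt(37) ≈ -58.329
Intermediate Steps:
T(Z) = 3/4 (T(Z) = (1/4)*3 = 3/4)
J(k, Y) = Y**2
a = 1/9 ≈ 0.11111
q(R, n) = sqrt(37)/3 (q(R, n) = sqrt(1/9 + 4) = sqrt(37/9) = sqrt(37)/3)
-21*(q(1, J(0, 3)) + T(-3)) = -21*(sqrt(37)/3 + 3/4) = -21*(3/4 + sqrt(37)/3) = -63/4 - 7*sqrt(37)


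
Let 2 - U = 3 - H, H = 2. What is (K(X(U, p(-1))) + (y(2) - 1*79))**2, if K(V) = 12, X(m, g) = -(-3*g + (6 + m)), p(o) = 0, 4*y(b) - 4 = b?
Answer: 17161/4 ≈ 4290.3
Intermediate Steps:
y(b) = 1 + b/4
U = 1 (U = 2 - (3 - 1*2) = 2 - (3 - 2) = 2 - 1*1 = 2 - 1 = 1)
X(m, g) = -6 - m + 3*g (X(m, g) = -(6 + m - 3*g) = -6 - m + 3*g)
(K(X(U, p(-1))) + (y(2) - 1*79))**2 = (12 + ((1 + (1/4)*2) - 1*79))**2 = (12 + ((1 + 1/2) - 79))**2 = (12 + (3/2 - 79))**2 = (12 - 155/2)**2 = (-131/2)**2 = 17161/4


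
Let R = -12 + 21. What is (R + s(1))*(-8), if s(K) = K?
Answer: -80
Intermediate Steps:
R = 9
(R + s(1))*(-8) = (9 + 1)*(-8) = 10*(-8) = -80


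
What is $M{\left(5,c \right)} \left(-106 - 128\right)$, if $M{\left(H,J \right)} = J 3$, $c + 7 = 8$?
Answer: $-702$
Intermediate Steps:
$c = 1$ ($c = -7 + 8 = 1$)
$M{\left(H,J \right)} = 3 J$
$M{\left(5,c \right)} \left(-106 - 128\right) = 3 \cdot 1 \left(-106 - 128\right) = 3 \left(-234\right) = -702$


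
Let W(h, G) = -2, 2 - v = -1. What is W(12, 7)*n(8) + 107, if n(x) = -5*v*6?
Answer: 287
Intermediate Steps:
v = 3 (v = 2 - 1*(-1) = 2 + 1 = 3)
n(x) = -90 (n(x) = -5*3*6 = -15*6 = -90)
W(12, 7)*n(8) + 107 = -2*(-90) + 107 = 180 + 107 = 287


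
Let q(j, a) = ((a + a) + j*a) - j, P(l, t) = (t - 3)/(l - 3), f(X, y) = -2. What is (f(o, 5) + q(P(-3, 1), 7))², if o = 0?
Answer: 196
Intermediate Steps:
P(l, t) = (-3 + t)/(-3 + l)
q(j, a) = -j + 2*a + a*j (q(j, a) = (2*a + a*j) - j = -j + 2*a + a*j)
(f(o, 5) + q(P(-3, 1), 7))² = (-2 + (-(-3 + 1)/(-3 - 3) + 2*7 + 7*((-3 + 1)/(-3 - 3))))² = (-2 + (-(-2)/(-6) + 14 + 7*(-2/(-6))))² = (-2 + (-(-1)*(-2)/6 + 14 + 7*(-⅙*(-2))))² = (-2 + (-1*⅓ + 14 + 7*(⅓)))² = (-2 + (-⅓ + 14 + 7/3))² = (-2 + 16)² = 14² = 196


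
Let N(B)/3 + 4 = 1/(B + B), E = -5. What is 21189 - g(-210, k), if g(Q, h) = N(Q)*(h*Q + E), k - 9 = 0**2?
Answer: -43807/28 ≈ -1564.5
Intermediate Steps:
k = 9 (k = 9 + 0**2 = 9 + 0 = 9)
N(B) = -12 + 3/(2*B) (N(B) = -12 + 3/(B + B) = -12 + 3/((2*B)) = -12 + 3*(1/(2*B)) = -12 + 3/(2*B))
g(Q, h) = (-12 + 3/(2*Q))*(-5 + Q*h) (g(Q, h) = (-12 + 3/(2*Q))*(h*Q - 5) = (-12 + 3/(2*Q))*(Q*h - 5) = (-12 + 3/(2*Q))*(-5 + Q*h))
21189 - g(-210, k) = 21189 - (-3)*(-1 + 8*(-210))*(-5 - 210*9)/(2*(-210)) = 21189 - (-3)*(-1)*(-1 - 1680)*(-5 - 1890)/(2*210) = 21189 - (-3)*(-1)*(-1681)*(-1895)/(2*210) = 21189 - 1*637099/28 = 21189 - 637099/28 = -43807/28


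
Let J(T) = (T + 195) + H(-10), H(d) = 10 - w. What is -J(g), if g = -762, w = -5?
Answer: 552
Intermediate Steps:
H(d) = 15 (H(d) = 10 - 1*(-5) = 10 + 5 = 15)
J(T) = 210 + T (J(T) = (T + 195) + 15 = (195 + T) + 15 = 210 + T)
-J(g) = -(210 - 762) = -1*(-552) = 552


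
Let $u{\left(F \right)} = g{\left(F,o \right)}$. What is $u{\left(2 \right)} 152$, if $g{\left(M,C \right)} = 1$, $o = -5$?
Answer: $152$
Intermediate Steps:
$u{\left(F \right)} = 1$
$u{\left(2 \right)} 152 = 1 \cdot 152 = 152$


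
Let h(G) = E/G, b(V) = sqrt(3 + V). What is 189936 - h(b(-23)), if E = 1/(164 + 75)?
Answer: 189936 + I*sqrt(5)/2390 ≈ 1.8994e+5 + 0.00093559*I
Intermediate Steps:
E = 1/239 ≈ 0.0041841
h(G) = 1/(239*G)
189936 - h(b(-23)) = 189936 - 1/(239*(sqrt(3 - 23))) = 189936 - 1/(239*(sqrt(-20))) = 189936 - 1/(239*(2*I*sqrt(5))) = 189936 - (-I*sqrt(5)/10)/239 = 189936 - (-1)*I*sqrt(5)/2390 = 189936 + I*sqrt(5)/2390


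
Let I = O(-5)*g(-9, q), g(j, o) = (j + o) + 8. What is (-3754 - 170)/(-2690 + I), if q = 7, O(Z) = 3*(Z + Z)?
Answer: 1962/1435 ≈ 1.3672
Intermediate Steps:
O(Z) = 6*Z (O(Z) = 3*(2*Z) = 6*Z)
g(j, o) = 8 + j + o
I = -180 (I = (6*(-5))*(8 - 9 + 7) = -30*6 = -180)
(-3754 - 170)/(-2690 + I) = (-3754 - 170)/(-2690 - 180) = -3924/(-2870) = -3924*(-1/2870) = 1962/1435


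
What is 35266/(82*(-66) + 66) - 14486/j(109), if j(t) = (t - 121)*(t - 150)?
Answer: -718129/19926 ≈ -36.040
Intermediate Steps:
j(t) = (-150 + t)*(-121 + t) (j(t) = (-121 + t)*(-150 + t) = (-150 + t)*(-121 + t))
35266/(82*(-66) + 66) - 14486/j(109) = 35266/(82*(-66) + 66) - 14486/(18150 + 109² - 271*109) = 35266/(-5412 + 66) - 14486/(18150 + 11881 - 29539) = 35266/(-5346) - 14486/492 = 35266*(-1/5346) - 14486*1/492 = -1603/243 - 7243/246 = -718129/19926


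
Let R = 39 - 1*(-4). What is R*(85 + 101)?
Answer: 7998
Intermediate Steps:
R = 43 (R = 39 + 4 = 43)
R*(85 + 101) = 43*(85 + 101) = 43*186 = 7998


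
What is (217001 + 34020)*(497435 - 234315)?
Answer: 66048645520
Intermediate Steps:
(217001 + 34020)*(497435 - 234315) = 251021*263120 = 66048645520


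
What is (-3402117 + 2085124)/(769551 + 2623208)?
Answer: -1316993/3392759 ≈ -0.38818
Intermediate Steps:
(-3402117 + 2085124)/(769551 + 2623208) = -1316993/3392759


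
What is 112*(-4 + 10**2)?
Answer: 10752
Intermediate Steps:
112*(-4 + 10**2) = 112*(-4 + 100) = 112*96 = 10752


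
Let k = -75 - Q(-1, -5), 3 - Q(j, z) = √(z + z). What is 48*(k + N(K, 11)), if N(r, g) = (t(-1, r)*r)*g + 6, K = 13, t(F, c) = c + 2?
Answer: 99504 + 48*I*√10 ≈ 99504.0 + 151.79*I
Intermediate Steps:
Q(j, z) = 3 - √2*√z (Q(j, z) = 3 - √(z + z) = 3 - √(2*z) = 3 - √2*√z)
t(F, c) = 2 + c
k = -78 + I*√10 (k = -75 - (3 - √2*√(-5)) = -75 - (3 - √2*I*√5) = -75 - (3 - I*√10) = -75 + (-3 + I*√10) = -78 + I*√10 ≈ -78.0 + 3.1623*I)
N(r, g) = 6 + g*r*(2 + r) (N(r, g) = ((2 + r)*r)*g + 6 = (r*(2 + r))*g + 6 = g*r*(2 + r) + 6 = 6 + g*r*(2 + r))
48*(k + N(K, 11)) = 48*((-78 + I*√10) + (6 + 11*13*(2 + 13))) = 48*((-78 + I*√10) + (6 + 11*13*15)) = 48*((-78 + I*√10) + (6 + 2145)) = 48*((-78 + I*√10) + 2151) = 48*(2073 + I*√10) = 99504 + 48*I*√10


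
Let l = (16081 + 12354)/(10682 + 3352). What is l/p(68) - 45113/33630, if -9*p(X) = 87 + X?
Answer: -1778989616/1219238835 ≈ -1.4591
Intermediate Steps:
p(X) = -29/3 - X/9 (p(X) = -(87 + X)/9 = -29/3 - X/9)
l = 28435/14034 ≈ 2.0261
l/p(68) - 45113/33630 = 28435/(14034*(-29/3 - ⅑*68)) - 45113/33630 = 28435/(14034*(-29/3 - 68/9)) - 45113*1/33630 = 28435/(14034*(-155/9)) - 45113/33630 = (28435/14034)*(-9/155) - 45113/33630 = -17061/145018 - 45113/33630 = -1778989616/1219238835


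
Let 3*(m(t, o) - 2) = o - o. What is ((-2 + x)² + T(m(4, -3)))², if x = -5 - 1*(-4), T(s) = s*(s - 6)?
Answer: 1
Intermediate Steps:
m(t, o) = 2 (m(t, o) = 2 + (o - o)/3 = 2 + (⅓)*0 = 2 + 0 = 2)
T(s) = s*(-6 + s)
x = -1 (x = -5 + 4 = -1)
((-2 + x)² + T(m(4, -3)))² = ((-2 - 1)² + 2*(-6 + 2))² = ((-3)² + 2*(-4))² = (9 - 8)² = 1² = 1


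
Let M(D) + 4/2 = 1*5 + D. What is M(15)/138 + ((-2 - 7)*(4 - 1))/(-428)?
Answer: 1905/9844 ≈ 0.19352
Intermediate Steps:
M(D) = 3 + D (M(D) = -2 + (1*5 + D) = -2 + (5 + D) = 3 + D)
M(15)/138 + ((-2 - 7)*(4 - 1))/(-428) = (3 + 15)/138 + ((-2 - 7)*(4 - 1))/(-428) = 18*(1/138) - 9*3*(-1/428) = 3/23 - 27*(-1/428) = 3/23 + 27/428 = 1905/9844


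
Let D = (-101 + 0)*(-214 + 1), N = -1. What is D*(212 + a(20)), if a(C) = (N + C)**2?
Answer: 12326949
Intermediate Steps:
D = 21513 (D = -101*(-213) = 21513)
a(C) = (-1 + C)**2
D*(212 + a(20)) = 21513*(212 + (-1 + 20)**2) = 21513*(212 + 19**2) = 21513*(212 + 361) = 21513*573 = 12326949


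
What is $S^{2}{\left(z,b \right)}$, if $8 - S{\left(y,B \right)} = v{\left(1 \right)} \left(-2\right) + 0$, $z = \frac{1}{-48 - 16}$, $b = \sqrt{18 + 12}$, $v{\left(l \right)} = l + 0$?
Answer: $100$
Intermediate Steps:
$v{\left(l \right)} = l$
$b = \sqrt{30} \approx 5.4772$
$z = - \frac{1}{64}$ ($z = \frac{1}{-64} = - \frac{1}{64} \approx -0.015625$)
$S{\left(y,B \right)} = 10$ ($S{\left(y,B \right)} = 8 - \left(1 \left(-2\right) + 0\right) = 8 - \left(-2 + 0\right) = 8 - -2 = 8 + 2 = 10$)
$S^{2}{\left(z,b \right)} = 10^{2} = 100$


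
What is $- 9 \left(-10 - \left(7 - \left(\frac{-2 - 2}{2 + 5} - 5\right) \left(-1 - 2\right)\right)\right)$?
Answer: $\frac{18}{7} \approx 2.5714$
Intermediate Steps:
$- 9 \left(-10 - \left(7 - \left(\frac{-2 - 2}{2 + 5} - 5\right) \left(-1 - 2\right)\right)\right) = - 9 \left(-10 - \left(7 - \left(- \frac{4}{7} - 5\right) \left(-3\right)\right)\right) = - 9 \left(-10 - - \frac{68}{7}\right) = - 9 \left(-10 + \left(\frac{117}{7} - 7\right)\right) = - 9 \left(-10 + \frac{68}{7}\right) = \left(-9\right) \left(- \frac{2}{7}\right) = \frac{18}{7}$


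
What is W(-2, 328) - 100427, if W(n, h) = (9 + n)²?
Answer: -100378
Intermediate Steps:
W(-2, 328) - 100427 = (9 - 2)² - 100427 = 7² - 100427 = 49 - 100427 = -100378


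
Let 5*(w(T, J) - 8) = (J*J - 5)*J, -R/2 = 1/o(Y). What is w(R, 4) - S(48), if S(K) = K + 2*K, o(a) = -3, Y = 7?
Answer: -636/5 ≈ -127.20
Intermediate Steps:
S(K) = 3*K
R = ⅔ (R = -2/(-3) = -2*(-⅓) = ⅔ ≈ 0.66667)
w(T, J) = 8 + J*(-5 + J²)/5 (w(T, J) = 8 + ((J*J - 5)*J)/5 = 8 + ((J² - 5)*J)/5 = 8 + ((-5 + J²)*J)/5 = 8 + (J*(-5 + J²))/5 = 8 + J*(-5 + J²)/5)
w(R, 4) - S(48) = (8 - 1*4 + (⅕)*4³) - 3*48 = (8 - 4 + (⅕)*64) - 1*144 = (8 - 4 + 64/5) - 144 = 84/5 - 144 = -636/5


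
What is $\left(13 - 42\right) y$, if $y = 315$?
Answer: $-9135$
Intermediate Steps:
$\left(13 - 42\right) y = \left(13 - 42\right) 315 = \left(-29\right) 315 = -9135$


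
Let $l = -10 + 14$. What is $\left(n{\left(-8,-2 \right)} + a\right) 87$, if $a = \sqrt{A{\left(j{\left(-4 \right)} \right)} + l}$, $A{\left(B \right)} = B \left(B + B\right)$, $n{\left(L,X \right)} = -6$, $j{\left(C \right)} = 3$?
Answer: $-522 + 87 \sqrt{22} \approx -113.93$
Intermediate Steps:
$l = 4$
$A{\left(B \right)} = 2 B^{2}$ ($A{\left(B \right)} = B 2 B = 2 B^{2}$)
$a = \sqrt{22}$ ($a = \sqrt{2 \cdot 3^{2} + 4} = \sqrt{2 \cdot 9 + 4} = \sqrt{18 + 4} = \sqrt{22} \approx 4.6904$)
$\left(n{\left(-8,-2 \right)} + a\right) 87 = \left(-6 + \sqrt{22}\right) 87 = -522 + 87 \sqrt{22}$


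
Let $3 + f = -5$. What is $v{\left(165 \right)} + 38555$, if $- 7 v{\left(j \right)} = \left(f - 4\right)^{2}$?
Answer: $\frac{269741}{7} \approx 38534.0$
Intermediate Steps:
$f = -8$ ($f = -3 - 5 = -8$)
$v{\left(j \right)} = - \frac{144}{7}$ ($v{\left(j \right)} = - \frac{\left(-8 - 4\right)^{2}}{7} = - \frac{\left(-12\right)^{2}}{7} = \left(- \frac{1}{7}\right) 144 = - \frac{144}{7}$)
$v{\left(165 \right)} + 38555 = - \frac{144}{7} + 38555 = \frac{269741}{7}$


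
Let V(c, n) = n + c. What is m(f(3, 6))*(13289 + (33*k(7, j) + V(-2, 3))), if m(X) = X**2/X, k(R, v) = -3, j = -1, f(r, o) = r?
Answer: 39573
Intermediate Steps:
V(c, n) = c + n
m(X) = X
m(f(3, 6))*(13289 + (33*k(7, j) + V(-2, 3))) = 3*(13289 + (33*(-3) + (-2 + 3))) = 3*(13289 + (-99 + 1)) = 3*(13289 - 98) = 3*13191 = 39573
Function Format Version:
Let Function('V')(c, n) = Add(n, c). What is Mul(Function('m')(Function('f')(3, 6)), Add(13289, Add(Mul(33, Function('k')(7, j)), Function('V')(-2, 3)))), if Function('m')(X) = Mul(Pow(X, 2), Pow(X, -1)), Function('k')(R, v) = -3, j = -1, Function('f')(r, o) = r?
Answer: 39573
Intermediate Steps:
Function('V')(c, n) = Add(c, n)
Function('m')(X) = X
Mul(Function('m')(Function('f')(3, 6)), Add(13289, Add(Mul(33, Function('k')(7, j)), Function('V')(-2, 3)))) = Mul(3, Add(13289, Add(Mul(33, -3), Add(-2, 3)))) = Mul(3, Add(13289, Add(-99, 1))) = Mul(3, Add(13289, -98)) = Mul(3, 13191) = 39573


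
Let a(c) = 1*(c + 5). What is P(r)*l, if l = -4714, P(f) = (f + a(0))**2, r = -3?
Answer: -18856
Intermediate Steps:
a(c) = 5 + c (a(c) = 1*(5 + c) = 5 + c)
P(f) = (5 + f)**2 (P(f) = (f + (5 + 0))**2 = (f + 5)**2 = (5 + f)**2)
P(r)*l = (5 - 3)**2*(-4714) = 2**2*(-4714) = 4*(-4714) = -18856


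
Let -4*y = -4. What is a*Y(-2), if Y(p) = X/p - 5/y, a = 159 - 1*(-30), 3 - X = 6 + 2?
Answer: -945/2 ≈ -472.50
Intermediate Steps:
y = 1 (y = -1/4*(-4) = 1)
X = -5 (X = 3 - (6 + 2) = 3 - 1*8 = 3 - 8 = -5)
a = 189 (a = 159 + 30 = 189)
Y(p) = -5 - 5/p (Y(p) = -5/p - 5/1 = -5/p - 5*1 = -5/p - 5 = -5 - 5/p)
a*Y(-2) = 189*(-5 - 5/(-2)) = 189*(-5 - 5*(-1/2)) = 189*(-5 + 5/2) = 189*(-5/2) = -945/2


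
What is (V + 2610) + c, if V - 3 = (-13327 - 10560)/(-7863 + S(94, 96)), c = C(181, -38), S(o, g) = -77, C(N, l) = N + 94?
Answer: 22954607/7940 ≈ 2891.0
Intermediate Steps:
C(N, l) = 94 + N
c = 275 (c = 94 + 181 = 275)
V = 47707/7940 (V = 3 + (-13327 - 10560)/(-7863 - 77) = 3 - 23887/(-7940) = 3 - 23887*(-1/7940) = 3 + 23887/7940 = 47707/7940 ≈ 6.0084)
(V + 2610) + c = (47707/7940 + 2610) + 275 = 20771107/7940 + 275 = 22954607/7940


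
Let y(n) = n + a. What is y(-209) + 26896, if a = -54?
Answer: 26633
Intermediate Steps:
y(n) = -54 + n (y(n) = n - 54 = -54 + n)
y(-209) + 26896 = (-54 - 209) + 26896 = -263 + 26896 = 26633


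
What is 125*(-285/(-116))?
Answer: 35625/116 ≈ 307.11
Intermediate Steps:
125*(-285/(-116)) = 125*(-285*(-1/116)) = 125*(285/116) = 35625/116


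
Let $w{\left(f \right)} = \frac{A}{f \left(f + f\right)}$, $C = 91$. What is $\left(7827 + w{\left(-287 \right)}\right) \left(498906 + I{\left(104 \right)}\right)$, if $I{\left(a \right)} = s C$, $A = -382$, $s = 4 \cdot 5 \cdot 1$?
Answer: $\frac{322819039631672}{82369} \approx 3.9192 \cdot 10^{9}$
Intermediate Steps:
$s = 20$ ($s = 4 \cdot 5 = 20$)
$w{\left(f \right)} = - \frac{191}{f^{2}}$ ($w{\left(f \right)} = - \frac{382}{f \left(f + f\right)} = - \frac{382}{f 2 f} = - \frac{382}{2 f^{2}} = - 382 \frac{1}{2 f^{2}} = - \frac{191}{f^{2}}$)
$I{\left(a \right)} = 1820$ ($I{\left(a \right)} = 20 \cdot 91 = 1820$)
$\left(7827 + w{\left(-287 \right)}\right) \left(498906 + I{\left(104 \right)}\right) = \left(7827 - \frac{191}{82369}\right) \left(498906 + 1820\right) = \left(7827 - \frac{191}{82369}\right) 500726 = \frac{644701972}{82369} \cdot 500726 = \frac{322819039631672}{82369}$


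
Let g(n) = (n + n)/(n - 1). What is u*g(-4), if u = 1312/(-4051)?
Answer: -10496/20255 ≈ -0.51819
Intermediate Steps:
g(n) = 2*n/(-1 + n) (g(n) = (2*n)/(-1 + n) = 2*n/(-1 + n))
u = -1312/4051 (u = 1312*(-1/4051) = -1312/4051 ≈ -0.32387)
u*g(-4) = -2624*(-4)/(4051*(-1 - 4)) = -2624*(-4)/(4051*(-5)) = -2624*(-4)*(-1)/(4051*5) = -1312/4051*8/5 = -10496/20255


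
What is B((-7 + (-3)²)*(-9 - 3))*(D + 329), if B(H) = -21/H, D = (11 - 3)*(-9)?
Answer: 1799/8 ≈ 224.88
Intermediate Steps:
D = -72 (D = 8*(-9) = -72)
B((-7 + (-3)²)*(-9 - 3))*(D + 329) = (-21*1/((-9 - 3)*(-7 + (-3)²)))*(-72 + 329) = -21*(-1/(12*(-7 + 9)))*257 = -21/(2*(-12))*257 = -21/(-24)*257 = -21*(-1/24)*257 = (7/8)*257 = 1799/8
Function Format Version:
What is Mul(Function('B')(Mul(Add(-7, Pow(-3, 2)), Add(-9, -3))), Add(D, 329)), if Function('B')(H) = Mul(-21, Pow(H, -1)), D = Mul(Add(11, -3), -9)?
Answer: Rational(1799, 8) ≈ 224.88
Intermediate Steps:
D = -72 (D = Mul(8, -9) = -72)
Mul(Function('B')(Mul(Add(-7, Pow(-3, 2)), Add(-9, -3))), Add(D, 329)) = Mul(Mul(-21, Pow(Mul(Add(-7, Pow(-3, 2)), Add(-9, -3)), -1)), Add(-72, 329)) = Mul(Mul(-21, Pow(Mul(Add(-7, 9), -12), -1)), 257) = Mul(Mul(-21, Pow(Mul(2, -12), -1)), 257) = Mul(Mul(-21, Pow(-24, -1)), 257) = Mul(Mul(-21, Rational(-1, 24)), 257) = Mul(Rational(7, 8), 257) = Rational(1799, 8)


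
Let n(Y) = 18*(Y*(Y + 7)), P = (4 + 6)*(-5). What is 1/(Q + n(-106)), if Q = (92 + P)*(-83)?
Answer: 1/185406 ≈ 5.3936e-6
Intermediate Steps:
P = -50 (P = 10*(-5) = -50)
n(Y) = 18*Y*(7 + Y) (n(Y) = 18*(Y*(7 + Y)) = 18*Y*(7 + Y))
Q = -3486 (Q = (92 - 50)*(-83) = 42*(-83) = -3486)
1/(Q + n(-106)) = 1/(-3486 + 18*(-106)*(7 - 106)) = 1/(-3486 + 18*(-106)*(-99)) = 1/(-3486 + 188892) = 1/185406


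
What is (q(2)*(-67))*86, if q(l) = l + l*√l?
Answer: -11524 - 11524*√2 ≈ -27821.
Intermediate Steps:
q(l) = l + l^(3/2)
(q(2)*(-67))*86 = ((2 + 2^(3/2))*(-67))*86 = ((2 + 2*√2)*(-67))*86 = (-134 - 134*√2)*86 = -11524 - 11524*√2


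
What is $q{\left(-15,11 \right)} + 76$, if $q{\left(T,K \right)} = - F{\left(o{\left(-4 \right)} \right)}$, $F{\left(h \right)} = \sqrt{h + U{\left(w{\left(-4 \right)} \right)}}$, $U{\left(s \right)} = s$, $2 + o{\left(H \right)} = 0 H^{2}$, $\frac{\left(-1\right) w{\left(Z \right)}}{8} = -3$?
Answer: $76 - \sqrt{22} \approx 71.31$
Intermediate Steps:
$w{\left(Z \right)} = 24$ ($w{\left(Z \right)} = \left(-8\right) \left(-3\right) = 24$)
$o{\left(H \right)} = -2$ ($o{\left(H \right)} = -2 + 0 H^{2} = -2 + 0 = -2$)
$F{\left(h \right)} = \sqrt{24 + h}$ ($F{\left(h \right)} = \sqrt{h + 24} = \sqrt{24 + h}$)
$q{\left(T,K \right)} = - \sqrt{22}$ ($q{\left(T,K \right)} = - \sqrt{24 - 2} = - \sqrt{22}$)
$q{\left(-15,11 \right)} + 76 = - \sqrt{22} + 76 = 76 - \sqrt{22}$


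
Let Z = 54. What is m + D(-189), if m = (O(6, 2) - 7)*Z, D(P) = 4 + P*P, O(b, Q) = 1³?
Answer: 35401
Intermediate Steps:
O(b, Q) = 1
D(P) = 4 + P²
m = -324 (m = (1 - 7)*54 = -6*54 = -324)
m + D(-189) = -324 + (4 + (-189)²) = -324 + (4 + 35721) = -324 + 35725 = 35401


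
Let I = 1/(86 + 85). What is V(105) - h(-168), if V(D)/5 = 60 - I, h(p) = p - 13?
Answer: 82246/171 ≈ 480.97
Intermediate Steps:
h(p) = -13 + p
I = 1/171 ≈ 0.0058480
V(D) = 51295/171 (V(D) = 5*(60 - 1*1/171) = 5*(60 - 1/171) = 5*(10259/171) = 51295/171)
V(105) - h(-168) = 51295/171 - (-13 - 168) = 51295/171 - 1*(-181) = 51295/171 + 181 = 82246/171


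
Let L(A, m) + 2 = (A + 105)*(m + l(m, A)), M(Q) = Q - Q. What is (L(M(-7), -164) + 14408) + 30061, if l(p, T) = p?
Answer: 10027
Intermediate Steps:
M(Q) = 0
L(A, m) = -2 + 2*m*(105 + A) (L(A, m) = -2 + (A + 105)*(m + m) = -2 + (105 + A)*(2*m) = -2 + 2*m*(105 + A))
(L(M(-7), -164) + 14408) + 30061 = ((-2 + 210*(-164) + 2*0*(-164)) + 14408) + 30061 = ((-2 - 34440 + 0) + 14408) + 30061 = (-34442 + 14408) + 30061 = -20034 + 30061 = 10027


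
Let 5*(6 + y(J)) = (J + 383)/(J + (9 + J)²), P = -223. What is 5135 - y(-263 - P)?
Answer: 23673962/4605 ≈ 5140.9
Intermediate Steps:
y(J) = -6 + (383 + J)/(5*(J + (9 + J)²)) (y(J) = -6 + ((J + 383)/(J + (9 + J)²))/5 = -6 + ((383 + J)/(J + (9 + J)²))/5 = -6 + (383 + J)/(5*(J + (9 + J)²)))
5135 - y(-263 - P) = 5135 - (383 - 30*(9 + (-263 - 1*(-223)))² - 29*(-263 - 1*(-223)))/(5*((-263 - 1*(-223)) + (9 + (-263 - 1*(-223)))²)) = 5135 - (383 - 30*(9 + (-263 + 223))² - 29*(-263 + 223))/(5*((-263 + 223) + (9 + (-263 + 223))²)) = 5135 - (383 - 30*(9 - 40)² - 29*(-40))/(5*(-40 + (9 - 40)²)) = 5135 - (383 - 30*(-31)² + 1160)/(5*(-40 + (-31)²)) = 5135 - (383 - 30*961 + 1160)/(5*(-40 + 961)) = 5135 - (383 - 28830 + 1160)/(5*921) = 5135 - (-27287)/(5*921) = 5135 - 1*(-27287/4605) = 5135 + 27287/4605 = 23673962/4605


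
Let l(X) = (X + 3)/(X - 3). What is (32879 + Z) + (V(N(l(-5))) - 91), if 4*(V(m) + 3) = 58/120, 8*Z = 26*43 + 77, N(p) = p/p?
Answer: 7904279/240 ≈ 32935.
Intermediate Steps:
l(X) = (3 + X)/(-3 + X)
N(p) = 1
Z = 1195/8 (Z = (26*43 + 77)/8 = (1118 + 77)/8 = (1/8)*1195 = 1195/8 ≈ 149.38)
V(m) = -691/240 (V(m) = -3 + (58/120)/4 = -3 + (58*(1/120))/4 = -3 + (1/4)*(29/60) = -3 + 29/240 = -691/240)
(32879 + Z) + (V(N(l(-5))) - 91) = (32879 + 1195/8) + (-691/240 - 91) = 264227/8 - 22531/240 = 7904279/240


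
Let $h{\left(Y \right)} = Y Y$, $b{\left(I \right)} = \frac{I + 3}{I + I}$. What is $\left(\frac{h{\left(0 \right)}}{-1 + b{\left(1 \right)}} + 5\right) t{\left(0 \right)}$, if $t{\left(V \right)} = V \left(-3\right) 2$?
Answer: $0$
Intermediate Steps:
$b{\left(I \right)} = \frac{3 + I}{2 I}$
$h{\left(Y \right)} = Y^{2}$
$t{\left(V \right)} = - 6 V$ ($t{\left(V \right)} = - 3 V 2 = - 6 V$)
$\left(\frac{h{\left(0 \right)}}{-1 + b{\left(1 \right)}} + 5\right) t{\left(0 \right)} = \left(\frac{0^{2}}{-1 + \frac{3 + 1}{2 \cdot 1}} + 5\right) \left(\left(-6\right) 0\right) = \left(\frac{0}{-1 + \frac{1}{2} \cdot 1 \cdot 4} + 5\right) 0 = \left(\frac{0}{-1 + 2} + 5\right) 0 = \left(\frac{0}{1} + 5\right) 0 = \left(0 \cdot 1 + 5\right) 0 = \left(0 + 5\right) 0 = 5 \cdot 0 = 0$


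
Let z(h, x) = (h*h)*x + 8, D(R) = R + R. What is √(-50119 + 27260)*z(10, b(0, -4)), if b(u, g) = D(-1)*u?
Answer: 8*I*√22859 ≈ 1209.5*I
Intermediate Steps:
D(R) = 2*R
b(u, g) = -2*u (b(u, g) = (2*(-1))*u = -2*u)
z(h, x) = 8 + x*h² (z(h, x) = h²*x + 8 = x*h² + 8 = 8 + x*h²)
√(-50119 + 27260)*z(10, b(0, -4)) = √(-50119 + 27260)*(8 - 2*0*10²) = √(-22859)*(8 + 0*100) = (I*√22859)*(8 + 0) = (I*√22859)*8 = 8*I*√22859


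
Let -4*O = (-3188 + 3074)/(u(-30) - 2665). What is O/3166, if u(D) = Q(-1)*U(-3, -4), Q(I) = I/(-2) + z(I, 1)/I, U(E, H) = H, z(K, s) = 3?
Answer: -19/5603820 ≈ -3.3905e-6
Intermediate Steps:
Q(I) = 3/I - I/2 (Q(I) = I/(-2) + 3/I = I*(-1/2) + 3/I = -I/2 + 3/I = 3/I - I/2)
u(D) = 10 (u(D) = (3/(-1) - 1/2*(-1))*(-4) = (3*(-1) + 1/2)*(-4) = (-3 + 1/2)*(-4) = -5/2*(-4) = 10)
O = -19/1770 (O = -(-3188 + 3074)/(4*(10 - 2665)) = -(-57)/(2*(-2655)) = -(-57)*(-1)/(2*2655) = -1/4*38/885 = -19/1770 ≈ -0.010734)
O/3166 = -19/1770/3166 = -19/1770*1/3166 = -19/5603820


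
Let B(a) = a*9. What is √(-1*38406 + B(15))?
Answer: I*√38271 ≈ 195.63*I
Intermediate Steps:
B(a) = 9*a
√(-1*38406 + B(15)) = √(-1*38406 + 9*15) = √(-38406 + 135) = √(-38271) = I*√38271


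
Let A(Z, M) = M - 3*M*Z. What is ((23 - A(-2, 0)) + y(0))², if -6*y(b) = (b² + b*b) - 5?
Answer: 20449/36 ≈ 568.03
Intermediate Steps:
A(Z, M) = M - 3*M*Z
y(b) = ⅚ - b²/3 (y(b) = -((b² + b*b) - 5)/6 = -((b² + b²) - 5)/6 = -(2*b² - 5)/6 = -(-5 + 2*b²)/6 = ⅚ - b²/3)
((23 - A(-2, 0)) + y(0))² = ((23 - 0*(1 - 3*(-2))) + (⅚ - ⅓*0²))² = ((23 - 0*(1 + 6)) + (⅚ - ⅓*0))² = ((23 - 0*7) + (⅚ + 0))² = ((23 - 1*0) + ⅚)² = ((23 + 0) + ⅚)² = (23 + ⅚)² = (143/6)² = 20449/36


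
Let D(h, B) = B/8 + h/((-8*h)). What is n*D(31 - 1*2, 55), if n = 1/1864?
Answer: 27/7456 ≈ 0.0036212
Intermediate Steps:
D(h, B) = -⅛ + B/8 (D(h, B) = B*(⅛) + h*(-1/(8*h)) = B/8 - ⅛ = -⅛ + B/8)
n = 1/1864 ≈ 0.00053648
n*D(31 - 1*2, 55) = (-⅛ + (⅛)*55)/1864 = (-⅛ + 55/8)/1864 = (1/1864)*(27/4) = 27/7456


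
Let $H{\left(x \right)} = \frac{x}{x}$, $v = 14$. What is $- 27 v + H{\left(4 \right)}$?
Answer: $-377$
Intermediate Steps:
$H{\left(x \right)} = 1$
$- 27 v + H{\left(4 \right)} = \left(-27\right) 14 + 1 = -378 + 1 = -377$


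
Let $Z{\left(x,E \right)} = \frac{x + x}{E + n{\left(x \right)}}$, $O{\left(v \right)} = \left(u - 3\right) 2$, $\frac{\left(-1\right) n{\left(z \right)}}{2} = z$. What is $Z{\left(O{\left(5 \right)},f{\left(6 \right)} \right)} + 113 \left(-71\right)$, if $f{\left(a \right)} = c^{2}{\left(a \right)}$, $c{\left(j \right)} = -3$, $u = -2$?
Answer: $- \frac{232687}{29} \approx -8023.7$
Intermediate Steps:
$n{\left(z \right)} = - 2 z$
$f{\left(a \right)} = 9$ ($f{\left(a \right)} = \left(-3\right)^{2} = 9$)
$O{\left(v \right)} = -10$ ($O{\left(v \right)} = \left(-2 - 3\right) 2 = \left(-5\right) 2 = -10$)
$Z{\left(x,E \right)} = \frac{2 x}{E - 2 x}$ ($Z{\left(x,E \right)} = \frac{x + x}{E - 2 x} = \frac{2 x}{E - 2 x}$)
$Z{\left(O{\left(5 \right)},f{\left(6 \right)} \right)} + 113 \left(-71\right) = 2 \left(-10\right) \frac{1}{9 - -20} + 113 \left(-71\right) = 2 \left(-10\right) \frac{1}{9 + 20} - 8023 = 2 \left(-10\right) \frac{1}{29} - 8023 = - \frac{20}{29} - 8023 = - \frac{232687}{29}$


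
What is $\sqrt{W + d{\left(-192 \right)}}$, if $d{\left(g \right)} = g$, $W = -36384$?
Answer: $12 i \sqrt{254} \approx 191.25 i$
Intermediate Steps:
$\sqrt{W + d{\left(-192 \right)}} = \sqrt{-36384 - 192} = \sqrt{-36576} = 12 i \sqrt{254}$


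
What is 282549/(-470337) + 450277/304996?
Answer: 41868539515/47816967884 ≈ 0.87560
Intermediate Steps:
282549/(-470337) + 450277/304996 = 282549*(-1/470337) + 450277*(1/304996) = -94183/156779 + 450277/304996 = 41868539515/47816967884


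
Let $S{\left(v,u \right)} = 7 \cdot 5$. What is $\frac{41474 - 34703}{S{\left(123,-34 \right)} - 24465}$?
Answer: $- \frac{6771}{24430} \approx -0.27716$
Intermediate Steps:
$S{\left(v,u \right)} = 35$
$\frac{41474 - 34703}{S{\left(123,-34 \right)} - 24465} = \frac{41474 - 34703}{35 - 24465} = \frac{6771}{35 - 24465} = \frac{6771}{-24430} = 6771 \left(- \frac{1}{24430}\right) = - \frac{6771}{24430}$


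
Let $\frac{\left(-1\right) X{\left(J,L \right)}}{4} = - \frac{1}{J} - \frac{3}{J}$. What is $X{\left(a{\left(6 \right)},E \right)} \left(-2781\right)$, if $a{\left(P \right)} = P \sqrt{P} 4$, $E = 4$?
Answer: $- 309 \sqrt{6} \approx -756.89$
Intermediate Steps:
$a{\left(P \right)} = 4 P^{\frac{3}{2}}$ ($a{\left(P \right)} = P^{\frac{3}{2}} \cdot 4 = 4 P^{\frac{3}{2}}$)
$X{\left(J,L \right)} = \frac{16}{J}$ ($X{\left(J,L \right)} = - 4 \left(- \frac{1}{J} - \frac{3}{J}\right) = - 4 \left(- \frac{4}{J}\right) = \frac{16}{J}$)
$X{\left(a{\left(6 \right)},E \right)} \left(-2781\right) = \frac{16}{4 \cdot 6^{\frac{3}{2}}} \left(-2781\right) = \frac{16}{4 \cdot 6 \sqrt{6}} \left(-2781\right) = \frac{16}{24 \sqrt{6}} \left(-2781\right) = 16 \frac{\sqrt{6}}{144} \left(-2781\right) = \frac{\sqrt{6}}{9} \left(-2781\right) = - 309 \sqrt{6}$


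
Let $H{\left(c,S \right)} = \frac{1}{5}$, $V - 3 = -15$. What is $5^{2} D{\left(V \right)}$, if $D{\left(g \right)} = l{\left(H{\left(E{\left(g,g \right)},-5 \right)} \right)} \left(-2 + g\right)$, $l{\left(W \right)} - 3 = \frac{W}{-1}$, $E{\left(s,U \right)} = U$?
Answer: $-980$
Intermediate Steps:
$V = -12$ ($V = 3 - 15 = -12$)
$H{\left(c,S \right)} = \frac{1}{5}$
$l{\left(W \right)} = 3 - W$ ($l{\left(W \right)} = 3 + \frac{W}{-1} = 3 + W \left(-1\right) = 3 - W$)
$D{\left(g \right)} = - \frac{28}{5} + \frac{14 g}{5}$ ($D{\left(g \right)} = \left(3 - \frac{1}{5}\right) \left(-2 + g\right) = \frac{14 \left(-2 + g\right)}{5} = - \frac{28}{5} + \frac{14 g}{5}$)
$5^{2} D{\left(V \right)} = 5^{2} \left(- \frac{28}{5} + \frac{14}{5} \left(-12\right)\right) = 25 \left(- \frac{28}{5} - \frac{168}{5}\right) = 25 \left(- \frac{196}{5}\right) = -980$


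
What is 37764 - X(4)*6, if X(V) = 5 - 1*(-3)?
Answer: 37716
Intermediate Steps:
X(V) = 8 (X(V) = 5 + 3 = 8)
37764 - X(4)*6 = 37764 - 8*6 = 37764 - 1*48 = 37764 - 48 = 37716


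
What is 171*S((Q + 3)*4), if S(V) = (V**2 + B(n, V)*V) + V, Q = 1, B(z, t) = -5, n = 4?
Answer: 32832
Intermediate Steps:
S(V) = V**2 - 4*V (S(V) = (V**2 - 5*V) + V = V**2 - 4*V)
171*S((Q + 3)*4) = 171*(((1 + 3)*4)*(-4 + (1 + 3)*4)) = 171*((4*4)*(-4 + 4*4)) = 171*(16*(-4 + 16)) = 171*(16*12) = 171*192 = 32832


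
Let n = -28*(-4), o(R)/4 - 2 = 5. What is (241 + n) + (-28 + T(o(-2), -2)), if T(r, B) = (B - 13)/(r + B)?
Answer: 8435/26 ≈ 324.42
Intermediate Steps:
o(R) = 28 (o(R) = 8 + 4*5 = 8 + 20 = 28)
n = 112
T(r, B) = (-13 + B)/(B + r)
(241 + n) + (-28 + T(o(-2), -2)) = (241 + 112) + (-28 + (-13 - 2)/(-2 + 28)) = 353 + (-28 - 15/26) = 353 - 743/26 = 8435/26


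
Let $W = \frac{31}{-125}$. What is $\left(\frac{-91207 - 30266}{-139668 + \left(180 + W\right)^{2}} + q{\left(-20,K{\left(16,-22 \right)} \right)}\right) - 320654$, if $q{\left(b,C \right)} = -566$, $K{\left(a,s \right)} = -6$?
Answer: $- \frac{48984608312905}{152496049} \approx -3.2122 \cdot 10^{5}$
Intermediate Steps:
$W = - \frac{31}{125}$ ($W = 31 \left(- \frac{1}{125}\right) = - \frac{31}{125} \approx -0.248$)
$\left(\frac{-91207 - 30266}{-139668 + \left(180 + W\right)^{2}} + q{\left(-20,K{\left(16,-22 \right)} \right)}\right) - 320654 = \left(\frac{-91207 - 30266}{-139668 + \left(180 - \frac{31}{125}\right)^{2}} - 566\right) - 320654 = \left(- \frac{121473}{-139668 + \left(\frac{22469}{125}\right)^{2}} - 566\right) - 320654 = \left(- \frac{121473}{-139668 + \frac{504855961}{15625}} - 566\right) - 320654 = \left(- \frac{121473}{- \frac{1677456539}{15625}} - 566\right) - 320654 = \left(\left(-121473\right) \left(- \frac{15625}{1677456539}\right) - 566\right) - 320654 = \left(\frac{172546875}{152496049} - 566\right) - 320654 = - \frac{86140216859}{152496049} - 320654 = - \frac{48984608312905}{152496049}$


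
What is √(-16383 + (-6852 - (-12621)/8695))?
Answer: 2*I*√439131636570/8695 ≈ 152.43*I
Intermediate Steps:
√(-16383 + (-6852 - (-12621)/8695)) = √(-16383 + (-6852 - 1*(-12621/8695))) = √(-16383 + (-6852 + 12621/8695)) = √(-16383 - 59565519/8695) = √(-202015704/8695) = 2*I*√439131636570/8695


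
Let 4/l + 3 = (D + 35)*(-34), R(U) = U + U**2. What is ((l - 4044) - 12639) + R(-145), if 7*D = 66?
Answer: 44467187/10595 ≈ 4197.0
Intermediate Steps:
D = 66/7 (D = (1/7)*66 = 66/7 ≈ 9.4286)
l = -28/10595 (l = 4/(-3 + (66/7 + 35)*(-34)) = 4/(-3 + (311/7)*(-34)) = 4/(-3 - 10574/7) = 4/(-10595/7) = 4*(-7/10595) = -28/10595 ≈ -0.0026428)
((l - 4044) - 12639) + R(-145) = ((-28/10595 - 4044) - 12639) - 145*(1 - 145) = (-42846208/10595 - 12639) - 145*(-144) = -176756413/10595 + 20880 = 44467187/10595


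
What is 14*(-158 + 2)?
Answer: -2184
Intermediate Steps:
14*(-158 + 2) = 14*(-156) = -2184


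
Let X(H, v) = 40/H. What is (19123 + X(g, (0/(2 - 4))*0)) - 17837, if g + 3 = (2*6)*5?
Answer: 73342/57 ≈ 1286.7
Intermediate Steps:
g = 57 (g = -3 + (2*6)*5 = -3 + 12*5 = -3 + 60 = 57)
(19123 + X(g, (0/(2 - 4))*0)) - 17837 = (19123 + 40/57) - 17837 = 1090051/57 - 17837 = 73342/57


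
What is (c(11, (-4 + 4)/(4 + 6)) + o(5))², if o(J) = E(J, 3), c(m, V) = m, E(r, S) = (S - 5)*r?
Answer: 1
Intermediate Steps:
E(r, S) = r*(-5 + S) (E(r, S) = (-5 + S)*r = r*(-5 + S))
o(J) = -2*J (o(J) = J*(-5 + 3) = J*(-2) = -2*J)
(c(11, (-4 + 4)/(4 + 6)) + o(5))² = (11 - 2*5)² = (11 - 10)² = 1² = 1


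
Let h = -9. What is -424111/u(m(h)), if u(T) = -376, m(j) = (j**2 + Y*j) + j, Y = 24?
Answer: 424111/376 ≈ 1128.0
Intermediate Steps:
m(j) = j**2 + 25*j (m(j) = (j**2 + 24*j) + j = j**2 + 25*j)
-424111/u(m(h)) = -424111/(-376) = -424111*(-1/376) = 424111/376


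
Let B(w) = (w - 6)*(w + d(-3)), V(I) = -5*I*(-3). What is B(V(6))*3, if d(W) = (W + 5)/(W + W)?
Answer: 22596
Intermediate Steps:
d(W) = (5 + W)/(2*W) (d(W) = (5 + W)/((2*W)) = (5 + W)*(1/(2*W)) = (5 + W)/(2*W))
V(I) = 15*I
B(w) = (-6 + w)*(-⅓ + w) (B(w) = (w - 6)*(w + (½)*(5 - 3)/(-3)) = (-6 + w)*(w + (½)*(-⅓)*2) = (-6 + w)*(w - ⅓) = (-6 + w)*(-⅓ + w))
B(V(6))*3 = (2 + (15*6)² - 95*6)*3 = (2 + 90² - 19/3*90)*3 = (2 + 8100 - 570)*3 = 7532*3 = 22596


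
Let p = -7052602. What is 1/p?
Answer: -1/7052602 ≈ -1.4179e-7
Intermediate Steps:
1/p = 1/(-7052602) = -1/7052602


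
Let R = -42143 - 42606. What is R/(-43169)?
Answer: 12107/6167 ≈ 1.9632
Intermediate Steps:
R = -84749
R/(-43169) = -84749/(-43169) = -84749*(-1/43169) = 12107/6167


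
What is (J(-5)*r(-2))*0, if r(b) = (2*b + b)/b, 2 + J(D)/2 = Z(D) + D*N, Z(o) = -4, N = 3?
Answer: 0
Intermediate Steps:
J(D) = -12 + 6*D (J(D) = -4 + 2*(-4 + D*3) = -4 + 2*(-4 + 3*D) = -4 + (-8 + 6*D) = -12 + 6*D)
r(b) = 3 (r(b) = (3*b)/b = 3)
(J(-5)*r(-2))*0 = ((-12 + 6*(-5))*3)*0 = ((-12 - 30)*3)*0 = -42*3*0 = -126*0 = 0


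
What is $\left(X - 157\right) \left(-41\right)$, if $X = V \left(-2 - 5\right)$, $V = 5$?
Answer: $7872$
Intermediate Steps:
$X = -35$ ($X = 5 \left(-2 - 5\right) = 5 \left(-7\right) = -35$)
$\left(X - 157\right) \left(-41\right) = \left(-35 - 157\right) \left(-41\right) = \left(-192\right) \left(-41\right) = 7872$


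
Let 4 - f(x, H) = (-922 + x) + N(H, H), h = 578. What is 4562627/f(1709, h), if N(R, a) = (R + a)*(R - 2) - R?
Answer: -4562627/666061 ≈ -6.8502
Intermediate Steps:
N(R, a) = -R + (-2 + R)*(R + a) (N(R, a) = (R + a)*(-2 + R) - R = (-2 + R)*(R + a) - R = -R + (-2 + R)*(R + a))
f(x, H) = 926 - x - 2*H² + 5*H (f(x, H) = 4 - ((-922 + x) + (H² - 3*H - 2*H + H*H)) = 4 - ((-922 + x) + (H² - 3*H - 2*H + H²)) = 4 - ((-922 + x) + (-5*H + 2*H²)) = 4 - (-922 + x - 5*H + 2*H²) = 4 + (922 - x - 2*H² + 5*H) = 926 - x - 2*H² + 5*H)
4562627/f(1709, h) = 4562627/(926 - 1*1709 - 2*578² + 5*578) = 4562627/(926 - 1709 - 2*334084 + 2890) = 4562627/(926 - 1709 - 668168 + 2890) = 4562627/(-666061) = 4562627*(-1/666061) = -4562627/666061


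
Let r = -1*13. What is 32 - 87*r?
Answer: 1163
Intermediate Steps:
r = -13
32 - 87*r = 32 - 87*(-13) = 32 + 1131 = 1163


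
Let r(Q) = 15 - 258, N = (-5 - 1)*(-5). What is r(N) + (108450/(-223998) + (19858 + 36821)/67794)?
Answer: -204710352043/843651134 ≈ -242.65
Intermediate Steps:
N = 30 (N = -6*(-5) = 30)
r(Q) = -243
r(N) + (108450/(-223998) + (19858 + 36821)/67794) = -243 + (108450/(-223998) + (19858 + 36821)/67794) = -243 + (108450*(-1/223998) + 56679*(1/67794)) = -243 + (-18075/37333 + 18893/22598) = -243 + 296873519/843651134 = -204710352043/843651134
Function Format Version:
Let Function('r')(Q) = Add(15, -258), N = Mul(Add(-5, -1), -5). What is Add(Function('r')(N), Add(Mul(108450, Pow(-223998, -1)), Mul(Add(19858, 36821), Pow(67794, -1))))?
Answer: Rational(-204710352043, 843651134) ≈ -242.65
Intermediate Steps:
N = 30 (N = Mul(-6, -5) = 30)
Function('r')(Q) = -243
Add(Function('r')(N), Add(Mul(108450, Pow(-223998, -1)), Mul(Add(19858, 36821), Pow(67794, -1)))) = Add(-243, Add(Mul(108450, Pow(-223998, -1)), Mul(Add(19858, 36821), Pow(67794, -1)))) = Add(-243, Add(Mul(108450, Rational(-1, 223998)), Mul(56679, Rational(1, 67794)))) = Add(-243, Add(Rational(-18075, 37333), Rational(18893, 22598))) = Add(-243, Rational(296873519, 843651134)) = Rational(-204710352043, 843651134)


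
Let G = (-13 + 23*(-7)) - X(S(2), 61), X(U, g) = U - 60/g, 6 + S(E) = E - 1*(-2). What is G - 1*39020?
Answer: -2390652/61 ≈ -39191.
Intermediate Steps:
S(E) = -4 + E (S(E) = -6 + (E - 1*(-2)) = -6 + (E + 2) = -6 + (2 + E) = -4 + E)
G = -10432/61 (G = (-13 + 23*(-7)) - ((-4 + 2) - 60/61) = (-13 - 161) - (-2 - 60*1/61) = -174 - (-2 - 60/61) = -174 - 1*(-182/61) = -174 + 182/61 = -10432/61 ≈ -171.02)
G - 1*39020 = -10432/61 - 1*39020 = -10432/61 - 39020 = -2390652/61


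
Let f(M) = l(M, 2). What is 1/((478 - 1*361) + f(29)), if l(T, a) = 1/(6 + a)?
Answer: 8/937 ≈ 0.0085379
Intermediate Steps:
f(M) = 1/8 (f(M) = 1/(6 + 2) = 1/8)
1/((478 - 1*361) + f(29)) = 1/((478 - 1*361) + 1/8) = 1/((478 - 361) + 1/8) = 1/(117 + 1/8) = 1/(937/8) = 8/937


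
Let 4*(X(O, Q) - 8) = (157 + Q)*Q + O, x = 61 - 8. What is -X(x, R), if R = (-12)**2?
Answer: -43429/4 ≈ -10857.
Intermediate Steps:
R = 144
x = 53
X(O, Q) = 8 + O/4 + Q*(157 + Q)/4 (X(O, Q) = 8 + ((157 + Q)*Q + O)/4 = 8 + (Q*(157 + Q) + O)/4 = 8 + (O + Q*(157 + Q))/4 = 8 + (O/4 + Q*(157 + Q)/4) = 8 + O/4 + Q*(157 + Q)/4)
-X(x, R) = -(8 + (1/4)*53 + (1/4)*144**2 + (157/4)*144) = -(8 + 53/4 + (1/4)*20736 + 5652) = -(8 + 53/4 + 5184 + 5652) = -1*43429/4 = -43429/4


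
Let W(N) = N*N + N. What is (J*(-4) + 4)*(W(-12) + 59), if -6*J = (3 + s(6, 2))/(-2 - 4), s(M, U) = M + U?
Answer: 4775/9 ≈ 530.56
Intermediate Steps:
W(N) = N + N**2 (W(N) = N**2 + N = N + N**2)
J = 11/36 (J = -(3 + (6 + 2))/(6*(-2 - 4)) = -(3 + 8)/(6*(-6)) = -11*(-1)/(6*6) = -1/6*(-11/6) = 11/36 ≈ 0.30556)
(J*(-4) + 4)*(W(-12) + 59) = ((11/36)*(-4) + 4)*(-12*(1 - 12) + 59) = (-11/9 + 4)*(-12*(-11) + 59) = 25*(132 + 59)/9 = (25/9)*191 = 4775/9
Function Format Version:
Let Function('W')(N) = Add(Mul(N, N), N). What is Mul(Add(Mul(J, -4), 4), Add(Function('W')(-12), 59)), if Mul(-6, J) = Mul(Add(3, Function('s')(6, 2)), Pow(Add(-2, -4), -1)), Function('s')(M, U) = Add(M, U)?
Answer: Rational(4775, 9) ≈ 530.56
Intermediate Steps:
Function('W')(N) = Add(N, Pow(N, 2)) (Function('W')(N) = Add(Pow(N, 2), N) = Add(N, Pow(N, 2)))
J = Rational(11, 36) (J = Mul(Rational(-1, 6), Mul(Add(3, Add(6, 2)), Pow(Add(-2, -4), -1))) = Mul(Rational(-1, 6), Mul(Add(3, 8), Pow(-6, -1))) = Mul(Rational(-1, 6), Mul(11, Rational(-1, 6))) = Mul(Rational(-1, 6), Rational(-11, 6)) = Rational(11, 36) ≈ 0.30556)
Mul(Add(Mul(J, -4), 4), Add(Function('W')(-12), 59)) = Mul(Add(Mul(Rational(11, 36), -4), 4), Add(Mul(-12, Add(1, -12)), 59)) = Mul(Add(Rational(-11, 9), 4), Add(Mul(-12, -11), 59)) = Mul(Rational(25, 9), Add(132, 59)) = Mul(Rational(25, 9), 191) = Rational(4775, 9)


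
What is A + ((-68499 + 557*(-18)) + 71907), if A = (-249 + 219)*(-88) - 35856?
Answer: -39834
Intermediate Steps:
A = -33216 (A = -30*(-88) - 35856 = 2640 - 35856 = -33216)
A + ((-68499 + 557*(-18)) + 71907) = -33216 + ((-68499 + 557*(-18)) + 71907) = -33216 + ((-68499 - 10026) + 71907) = -33216 + (-78525 + 71907) = -33216 - 6618 = -39834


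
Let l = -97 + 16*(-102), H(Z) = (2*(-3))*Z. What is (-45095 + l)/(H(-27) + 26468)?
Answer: -23412/13315 ≈ -1.7583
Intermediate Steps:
H(Z) = -6*Z
l = -1729 (l = -97 - 1632 = -1729)
(-45095 + l)/(H(-27) + 26468) = (-45095 - 1729)/(-6*(-27) + 26468) = -46824/(162 + 26468) = -46824/26630 = -46824*1/26630 = -23412/13315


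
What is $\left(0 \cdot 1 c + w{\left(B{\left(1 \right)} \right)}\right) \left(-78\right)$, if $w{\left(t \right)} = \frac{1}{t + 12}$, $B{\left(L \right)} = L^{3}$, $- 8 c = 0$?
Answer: $-6$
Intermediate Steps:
$c = 0$ ($c = \left(- \frac{1}{8}\right) 0 = 0$)
$w{\left(t \right)} = \frac{1}{12 + t}$
$\left(0 \cdot 1 c + w{\left(B{\left(1 \right)} \right)}\right) \left(-78\right) = \left(0 \cdot 1 \cdot 0 + \frac{1}{12 + 1^{3}}\right) \left(-78\right) = \left(0 \cdot 0 + \frac{1}{12 + 1}\right) \left(-78\right) = \left(0 + \frac{1}{13}\right) \left(-78\right) = \frac{1}{13} \left(-78\right) = -6$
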